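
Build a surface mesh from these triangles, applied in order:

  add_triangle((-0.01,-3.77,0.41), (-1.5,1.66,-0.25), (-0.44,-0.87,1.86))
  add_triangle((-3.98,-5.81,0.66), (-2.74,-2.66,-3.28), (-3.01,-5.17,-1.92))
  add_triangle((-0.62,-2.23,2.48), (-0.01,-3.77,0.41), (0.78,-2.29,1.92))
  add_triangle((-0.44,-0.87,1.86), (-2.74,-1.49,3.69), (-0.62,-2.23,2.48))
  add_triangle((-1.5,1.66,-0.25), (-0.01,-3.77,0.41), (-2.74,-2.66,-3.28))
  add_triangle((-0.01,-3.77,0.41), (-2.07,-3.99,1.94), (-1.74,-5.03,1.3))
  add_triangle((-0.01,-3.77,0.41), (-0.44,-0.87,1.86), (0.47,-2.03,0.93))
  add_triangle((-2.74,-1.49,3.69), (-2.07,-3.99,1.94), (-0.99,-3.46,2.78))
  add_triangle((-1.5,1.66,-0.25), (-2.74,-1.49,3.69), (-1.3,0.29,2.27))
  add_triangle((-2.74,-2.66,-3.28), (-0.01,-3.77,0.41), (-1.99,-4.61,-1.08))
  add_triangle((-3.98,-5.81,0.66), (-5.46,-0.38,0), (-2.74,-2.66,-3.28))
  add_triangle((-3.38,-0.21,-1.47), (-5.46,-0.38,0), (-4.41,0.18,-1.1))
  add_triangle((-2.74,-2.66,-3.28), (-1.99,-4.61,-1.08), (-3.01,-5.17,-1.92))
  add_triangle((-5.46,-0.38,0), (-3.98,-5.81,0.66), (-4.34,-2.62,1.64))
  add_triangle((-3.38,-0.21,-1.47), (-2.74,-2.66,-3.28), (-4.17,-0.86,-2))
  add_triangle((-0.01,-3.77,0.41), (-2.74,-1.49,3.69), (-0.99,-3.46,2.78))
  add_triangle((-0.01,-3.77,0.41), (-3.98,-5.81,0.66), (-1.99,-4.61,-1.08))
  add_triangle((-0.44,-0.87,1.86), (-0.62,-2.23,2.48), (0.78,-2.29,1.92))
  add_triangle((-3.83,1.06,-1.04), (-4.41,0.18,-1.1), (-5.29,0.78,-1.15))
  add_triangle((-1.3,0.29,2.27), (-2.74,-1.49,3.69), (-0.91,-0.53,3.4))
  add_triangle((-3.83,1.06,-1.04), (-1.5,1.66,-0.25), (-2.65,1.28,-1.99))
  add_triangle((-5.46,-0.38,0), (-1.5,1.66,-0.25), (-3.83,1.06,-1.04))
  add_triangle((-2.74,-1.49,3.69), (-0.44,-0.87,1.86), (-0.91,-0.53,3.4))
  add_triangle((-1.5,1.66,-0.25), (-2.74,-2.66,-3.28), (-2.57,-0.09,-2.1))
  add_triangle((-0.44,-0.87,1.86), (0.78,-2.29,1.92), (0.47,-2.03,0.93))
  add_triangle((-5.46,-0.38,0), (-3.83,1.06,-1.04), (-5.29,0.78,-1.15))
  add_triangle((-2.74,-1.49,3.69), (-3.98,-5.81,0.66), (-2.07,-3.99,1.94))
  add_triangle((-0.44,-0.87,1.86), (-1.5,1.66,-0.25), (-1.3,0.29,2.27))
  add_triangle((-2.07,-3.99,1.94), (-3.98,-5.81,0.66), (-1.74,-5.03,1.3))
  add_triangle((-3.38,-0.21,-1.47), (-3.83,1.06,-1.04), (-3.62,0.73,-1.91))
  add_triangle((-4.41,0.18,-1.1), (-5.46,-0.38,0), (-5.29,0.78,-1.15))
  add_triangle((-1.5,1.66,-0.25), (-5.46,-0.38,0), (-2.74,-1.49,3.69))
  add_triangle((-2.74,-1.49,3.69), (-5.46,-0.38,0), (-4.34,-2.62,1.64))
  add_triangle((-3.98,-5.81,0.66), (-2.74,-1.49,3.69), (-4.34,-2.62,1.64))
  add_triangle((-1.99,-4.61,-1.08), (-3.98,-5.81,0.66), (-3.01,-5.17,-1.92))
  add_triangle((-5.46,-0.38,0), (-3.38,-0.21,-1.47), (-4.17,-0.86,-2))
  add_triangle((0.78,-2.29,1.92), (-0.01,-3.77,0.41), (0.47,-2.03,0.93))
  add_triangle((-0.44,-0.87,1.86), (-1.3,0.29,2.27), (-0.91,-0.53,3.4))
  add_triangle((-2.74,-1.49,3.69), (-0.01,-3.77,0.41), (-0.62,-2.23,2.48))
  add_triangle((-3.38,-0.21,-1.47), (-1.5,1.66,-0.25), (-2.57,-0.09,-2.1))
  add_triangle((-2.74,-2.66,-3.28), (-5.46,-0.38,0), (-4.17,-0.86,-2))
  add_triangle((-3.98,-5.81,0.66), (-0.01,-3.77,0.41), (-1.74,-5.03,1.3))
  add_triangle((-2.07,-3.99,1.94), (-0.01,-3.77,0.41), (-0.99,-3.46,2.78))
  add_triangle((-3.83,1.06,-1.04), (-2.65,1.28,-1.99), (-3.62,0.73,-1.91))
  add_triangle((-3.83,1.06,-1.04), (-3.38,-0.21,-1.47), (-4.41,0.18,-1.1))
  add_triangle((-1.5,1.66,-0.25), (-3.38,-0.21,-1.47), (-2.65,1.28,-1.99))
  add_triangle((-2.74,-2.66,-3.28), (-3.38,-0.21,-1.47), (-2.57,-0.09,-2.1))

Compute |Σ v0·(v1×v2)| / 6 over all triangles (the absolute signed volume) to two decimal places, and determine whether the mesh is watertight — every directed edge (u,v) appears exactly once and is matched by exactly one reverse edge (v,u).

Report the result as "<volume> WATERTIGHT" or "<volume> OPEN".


80.68 OPEN

Per-triangle v0·(v1×v2)/6:
  t1: -1.6879
  t2: +4.0723
  t3: +1.7499
  t4: +0.6218
  t5: -3.2546
  t6: +0.6596
  t7: -0.7224
  t8: +3.0234
  t9: +1.6206
  t10: +1.7200
  t11: +17.9980
  t12: +0.6261
  t13: +0.7218
  t14: +6.8653
  t15: +0.4455
  t16: -1.9581
  t17: +3.9743
  t18: +0.4238
  t19: +0.1477
  t20: +0.9983
  t21: +1.0644
  t22: +1.3680
  t23: +0.6060
  t24: -0.3079
  t25: -0.3125
  t26: +0.3016
  t27: +4.7364
  t28: -0.2884
  t29: +1.9877
  t30: +0.5820
  t31: +0.6398
  t32: +5.6291
  t33: +5.8444
  t34: +6.4425
  t35: +2.0102
  t36: +0.8081
  t37: +0.1488
  t38: -0.2065
  t39: +2.4853
  t40: +0.9859
  t41: +2.7935
  t42: +1.8452
  t43: +2.1822
  t44: +0.5439
  t45: +0.4381
  t46: -1.1546
  t47: +1.4597
Σ = +80.6781 → |volume| = 80.68

Directed edges: 141 total; 3 unmatched, e.g. (-3.62,0.73,-1.91)→(-3.38,-0.21,-1.47) → open.


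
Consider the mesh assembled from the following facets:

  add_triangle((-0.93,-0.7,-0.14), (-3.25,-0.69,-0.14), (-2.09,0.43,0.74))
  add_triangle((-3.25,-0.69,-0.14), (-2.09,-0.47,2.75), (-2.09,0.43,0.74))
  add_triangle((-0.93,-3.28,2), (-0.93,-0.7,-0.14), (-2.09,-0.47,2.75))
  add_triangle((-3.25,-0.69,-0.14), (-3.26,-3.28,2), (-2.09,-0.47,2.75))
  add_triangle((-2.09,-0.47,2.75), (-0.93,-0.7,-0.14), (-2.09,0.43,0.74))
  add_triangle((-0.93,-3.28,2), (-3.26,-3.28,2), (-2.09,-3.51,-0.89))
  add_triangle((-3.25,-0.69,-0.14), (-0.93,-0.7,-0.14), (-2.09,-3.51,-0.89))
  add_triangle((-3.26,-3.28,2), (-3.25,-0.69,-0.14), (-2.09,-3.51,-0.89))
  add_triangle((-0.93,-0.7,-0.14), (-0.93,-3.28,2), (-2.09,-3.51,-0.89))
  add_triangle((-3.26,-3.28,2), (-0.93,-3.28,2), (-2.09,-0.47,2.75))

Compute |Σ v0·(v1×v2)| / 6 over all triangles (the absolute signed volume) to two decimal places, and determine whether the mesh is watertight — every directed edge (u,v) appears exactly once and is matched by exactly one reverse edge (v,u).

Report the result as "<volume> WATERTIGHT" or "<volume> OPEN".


13.51 WATERTIGHT

Per-triangle v0·(v1×v2)/6:
  t1: -0.1787
  t2: +1.3559
  t3: -1.5914
  t4: +3.9506
  t5: -0.7712
  t6: +3.8597
  t7: -0.0518
  t8: +4.6764
  t9: -0.8726
  t10: +3.1377
Σ = +13.5147 → |volume| = 13.51

Directed edges: 30 total, each appears once with its reverse present → watertight.


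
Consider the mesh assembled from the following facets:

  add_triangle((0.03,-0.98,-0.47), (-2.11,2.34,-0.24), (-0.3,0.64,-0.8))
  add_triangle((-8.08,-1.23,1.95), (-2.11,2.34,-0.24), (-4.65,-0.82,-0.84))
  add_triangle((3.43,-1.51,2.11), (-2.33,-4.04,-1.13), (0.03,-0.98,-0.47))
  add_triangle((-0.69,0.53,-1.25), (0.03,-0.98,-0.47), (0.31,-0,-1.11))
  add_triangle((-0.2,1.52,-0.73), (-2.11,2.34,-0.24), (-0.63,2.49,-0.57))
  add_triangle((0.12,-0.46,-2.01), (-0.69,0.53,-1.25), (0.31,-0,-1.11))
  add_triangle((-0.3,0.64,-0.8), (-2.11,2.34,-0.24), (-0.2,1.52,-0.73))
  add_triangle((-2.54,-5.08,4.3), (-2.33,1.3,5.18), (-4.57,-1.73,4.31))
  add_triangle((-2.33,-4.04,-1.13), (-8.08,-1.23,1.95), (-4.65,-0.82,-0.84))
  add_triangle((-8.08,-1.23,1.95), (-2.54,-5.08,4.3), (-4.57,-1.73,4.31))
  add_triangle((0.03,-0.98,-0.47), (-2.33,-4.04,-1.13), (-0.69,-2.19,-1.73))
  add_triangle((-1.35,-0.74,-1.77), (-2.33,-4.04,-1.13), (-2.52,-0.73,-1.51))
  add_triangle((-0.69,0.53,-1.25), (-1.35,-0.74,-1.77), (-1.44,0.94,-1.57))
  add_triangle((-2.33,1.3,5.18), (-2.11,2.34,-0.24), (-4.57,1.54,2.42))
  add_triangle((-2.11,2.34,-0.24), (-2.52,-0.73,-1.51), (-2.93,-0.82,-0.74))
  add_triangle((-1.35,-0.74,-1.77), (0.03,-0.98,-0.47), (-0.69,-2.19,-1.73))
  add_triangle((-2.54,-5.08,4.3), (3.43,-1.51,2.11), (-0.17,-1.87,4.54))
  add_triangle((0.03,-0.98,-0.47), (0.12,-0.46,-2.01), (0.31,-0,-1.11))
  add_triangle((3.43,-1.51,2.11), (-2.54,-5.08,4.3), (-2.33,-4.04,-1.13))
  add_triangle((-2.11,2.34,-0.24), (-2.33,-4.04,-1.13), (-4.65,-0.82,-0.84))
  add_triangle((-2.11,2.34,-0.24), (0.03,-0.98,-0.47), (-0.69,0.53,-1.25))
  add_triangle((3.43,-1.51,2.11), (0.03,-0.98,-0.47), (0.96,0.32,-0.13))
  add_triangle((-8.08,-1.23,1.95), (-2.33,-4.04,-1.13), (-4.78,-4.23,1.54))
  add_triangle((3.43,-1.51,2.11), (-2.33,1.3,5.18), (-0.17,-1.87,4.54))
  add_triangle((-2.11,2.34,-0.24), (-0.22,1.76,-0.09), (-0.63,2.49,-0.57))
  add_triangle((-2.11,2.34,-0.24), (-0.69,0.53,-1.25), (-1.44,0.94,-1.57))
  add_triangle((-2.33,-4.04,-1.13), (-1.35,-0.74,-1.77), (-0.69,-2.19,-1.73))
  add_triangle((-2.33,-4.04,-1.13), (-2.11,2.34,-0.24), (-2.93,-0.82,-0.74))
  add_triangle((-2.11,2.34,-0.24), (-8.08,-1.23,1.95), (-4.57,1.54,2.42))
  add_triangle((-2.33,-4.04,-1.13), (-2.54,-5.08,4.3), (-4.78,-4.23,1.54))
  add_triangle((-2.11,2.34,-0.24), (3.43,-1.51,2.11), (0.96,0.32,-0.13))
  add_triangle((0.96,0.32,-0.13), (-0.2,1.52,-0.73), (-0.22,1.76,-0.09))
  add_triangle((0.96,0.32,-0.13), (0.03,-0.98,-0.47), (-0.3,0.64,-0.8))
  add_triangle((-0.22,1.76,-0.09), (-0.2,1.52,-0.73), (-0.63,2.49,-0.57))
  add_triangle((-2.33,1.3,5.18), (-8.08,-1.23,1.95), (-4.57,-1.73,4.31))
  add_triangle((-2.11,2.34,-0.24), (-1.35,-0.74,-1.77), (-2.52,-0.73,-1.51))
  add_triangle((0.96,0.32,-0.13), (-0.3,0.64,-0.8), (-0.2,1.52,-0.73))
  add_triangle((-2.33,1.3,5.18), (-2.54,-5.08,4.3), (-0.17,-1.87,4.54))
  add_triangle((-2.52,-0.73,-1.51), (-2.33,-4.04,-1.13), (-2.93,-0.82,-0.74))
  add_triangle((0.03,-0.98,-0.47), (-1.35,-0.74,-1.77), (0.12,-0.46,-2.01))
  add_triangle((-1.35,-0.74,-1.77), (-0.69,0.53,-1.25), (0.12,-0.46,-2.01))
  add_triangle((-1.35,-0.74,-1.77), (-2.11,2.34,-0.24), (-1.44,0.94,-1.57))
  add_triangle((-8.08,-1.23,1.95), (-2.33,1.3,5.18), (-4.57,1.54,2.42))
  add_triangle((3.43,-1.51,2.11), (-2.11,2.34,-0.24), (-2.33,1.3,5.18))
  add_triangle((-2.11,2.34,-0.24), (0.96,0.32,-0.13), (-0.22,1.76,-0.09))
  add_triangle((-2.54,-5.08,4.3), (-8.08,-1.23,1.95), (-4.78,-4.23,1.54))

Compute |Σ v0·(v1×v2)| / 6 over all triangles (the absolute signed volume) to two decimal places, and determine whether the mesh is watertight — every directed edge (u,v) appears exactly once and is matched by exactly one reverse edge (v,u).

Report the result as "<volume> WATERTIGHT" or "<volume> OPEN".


Per-triangle v0·(v1×v2)/6:
  t1: +0.3061
  t2: +7.1452
  t3: +1.5822
  t4: -0.1983
  t5: +0.2180
  t6: +0.1317
  t7: +0.2732
  t8: +12.5213
  t9: +9.4827
  t10: +15.1344
  t11: +0.3723
  t12: +1.3973
  t13: +0.1994
  t14: +5.4284
  t15: +1.2466
  t16: +0.0226
  t17: +9.9392
  t18: +0.0714
  t19: +15.9026
  t20: +1.0934
  t21: -0.3509
  t22: +0.6056
  t23: +9.8995
  t24: +8.0809
  t25: +0.2248
  t26: +0.1543
  t27: +1.2977
  t28: -0.2904
  t29: +6.9758
  t30: +9.7302
  t31: +1.0304
  t32: +0.1917
  t33: +0.1883
  t34: +0.0597
  t35: +13.5783
  t36: +1.0411
  t37: +0.1238
  t38: +11.5288
  t39: +1.4387
  t40: +0.4257
  t41: +0.4837
  t42: +0.7329
  t43: +10.9676
  t44: +5.1690
  t45: -0.0959
  t46: +14.9475
Σ = +180.4085 → |volume| = 180.41

Directed edges: 138 total, each appears once with its reverse present → watertight.

180.41 WATERTIGHT


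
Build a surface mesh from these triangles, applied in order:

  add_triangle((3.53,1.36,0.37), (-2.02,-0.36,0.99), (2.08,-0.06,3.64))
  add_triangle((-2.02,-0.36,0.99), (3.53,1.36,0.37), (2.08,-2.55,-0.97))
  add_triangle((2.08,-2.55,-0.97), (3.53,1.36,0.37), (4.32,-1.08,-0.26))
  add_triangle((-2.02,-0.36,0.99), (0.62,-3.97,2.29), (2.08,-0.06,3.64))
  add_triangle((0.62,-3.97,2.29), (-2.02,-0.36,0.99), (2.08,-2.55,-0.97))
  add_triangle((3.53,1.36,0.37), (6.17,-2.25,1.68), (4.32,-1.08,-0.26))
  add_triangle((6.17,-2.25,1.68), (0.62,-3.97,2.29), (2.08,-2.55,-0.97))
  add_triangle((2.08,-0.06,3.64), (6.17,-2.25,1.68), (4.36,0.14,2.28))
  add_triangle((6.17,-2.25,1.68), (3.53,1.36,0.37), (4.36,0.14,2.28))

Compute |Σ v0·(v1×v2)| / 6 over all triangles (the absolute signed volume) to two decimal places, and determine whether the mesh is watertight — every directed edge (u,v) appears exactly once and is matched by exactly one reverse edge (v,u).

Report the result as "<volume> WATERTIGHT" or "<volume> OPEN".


30.54 OPEN

Per-triangle v0·(v1×v2)/6:
  t1: +1.4510
  t2: -2.0771
  t3: +0.5127
  t4: +6.0248
  t5: +2.4827
  t6: +3.6088
  t7: +9.8227
  t8: +4.6829
  t9: +4.0267
Σ = +30.5352 → |volume| = 30.54

Directed edges: 27 total; 9 unmatched, e.g. (2.08,-0.06,3.64)→(3.53,1.36,0.37) → open.


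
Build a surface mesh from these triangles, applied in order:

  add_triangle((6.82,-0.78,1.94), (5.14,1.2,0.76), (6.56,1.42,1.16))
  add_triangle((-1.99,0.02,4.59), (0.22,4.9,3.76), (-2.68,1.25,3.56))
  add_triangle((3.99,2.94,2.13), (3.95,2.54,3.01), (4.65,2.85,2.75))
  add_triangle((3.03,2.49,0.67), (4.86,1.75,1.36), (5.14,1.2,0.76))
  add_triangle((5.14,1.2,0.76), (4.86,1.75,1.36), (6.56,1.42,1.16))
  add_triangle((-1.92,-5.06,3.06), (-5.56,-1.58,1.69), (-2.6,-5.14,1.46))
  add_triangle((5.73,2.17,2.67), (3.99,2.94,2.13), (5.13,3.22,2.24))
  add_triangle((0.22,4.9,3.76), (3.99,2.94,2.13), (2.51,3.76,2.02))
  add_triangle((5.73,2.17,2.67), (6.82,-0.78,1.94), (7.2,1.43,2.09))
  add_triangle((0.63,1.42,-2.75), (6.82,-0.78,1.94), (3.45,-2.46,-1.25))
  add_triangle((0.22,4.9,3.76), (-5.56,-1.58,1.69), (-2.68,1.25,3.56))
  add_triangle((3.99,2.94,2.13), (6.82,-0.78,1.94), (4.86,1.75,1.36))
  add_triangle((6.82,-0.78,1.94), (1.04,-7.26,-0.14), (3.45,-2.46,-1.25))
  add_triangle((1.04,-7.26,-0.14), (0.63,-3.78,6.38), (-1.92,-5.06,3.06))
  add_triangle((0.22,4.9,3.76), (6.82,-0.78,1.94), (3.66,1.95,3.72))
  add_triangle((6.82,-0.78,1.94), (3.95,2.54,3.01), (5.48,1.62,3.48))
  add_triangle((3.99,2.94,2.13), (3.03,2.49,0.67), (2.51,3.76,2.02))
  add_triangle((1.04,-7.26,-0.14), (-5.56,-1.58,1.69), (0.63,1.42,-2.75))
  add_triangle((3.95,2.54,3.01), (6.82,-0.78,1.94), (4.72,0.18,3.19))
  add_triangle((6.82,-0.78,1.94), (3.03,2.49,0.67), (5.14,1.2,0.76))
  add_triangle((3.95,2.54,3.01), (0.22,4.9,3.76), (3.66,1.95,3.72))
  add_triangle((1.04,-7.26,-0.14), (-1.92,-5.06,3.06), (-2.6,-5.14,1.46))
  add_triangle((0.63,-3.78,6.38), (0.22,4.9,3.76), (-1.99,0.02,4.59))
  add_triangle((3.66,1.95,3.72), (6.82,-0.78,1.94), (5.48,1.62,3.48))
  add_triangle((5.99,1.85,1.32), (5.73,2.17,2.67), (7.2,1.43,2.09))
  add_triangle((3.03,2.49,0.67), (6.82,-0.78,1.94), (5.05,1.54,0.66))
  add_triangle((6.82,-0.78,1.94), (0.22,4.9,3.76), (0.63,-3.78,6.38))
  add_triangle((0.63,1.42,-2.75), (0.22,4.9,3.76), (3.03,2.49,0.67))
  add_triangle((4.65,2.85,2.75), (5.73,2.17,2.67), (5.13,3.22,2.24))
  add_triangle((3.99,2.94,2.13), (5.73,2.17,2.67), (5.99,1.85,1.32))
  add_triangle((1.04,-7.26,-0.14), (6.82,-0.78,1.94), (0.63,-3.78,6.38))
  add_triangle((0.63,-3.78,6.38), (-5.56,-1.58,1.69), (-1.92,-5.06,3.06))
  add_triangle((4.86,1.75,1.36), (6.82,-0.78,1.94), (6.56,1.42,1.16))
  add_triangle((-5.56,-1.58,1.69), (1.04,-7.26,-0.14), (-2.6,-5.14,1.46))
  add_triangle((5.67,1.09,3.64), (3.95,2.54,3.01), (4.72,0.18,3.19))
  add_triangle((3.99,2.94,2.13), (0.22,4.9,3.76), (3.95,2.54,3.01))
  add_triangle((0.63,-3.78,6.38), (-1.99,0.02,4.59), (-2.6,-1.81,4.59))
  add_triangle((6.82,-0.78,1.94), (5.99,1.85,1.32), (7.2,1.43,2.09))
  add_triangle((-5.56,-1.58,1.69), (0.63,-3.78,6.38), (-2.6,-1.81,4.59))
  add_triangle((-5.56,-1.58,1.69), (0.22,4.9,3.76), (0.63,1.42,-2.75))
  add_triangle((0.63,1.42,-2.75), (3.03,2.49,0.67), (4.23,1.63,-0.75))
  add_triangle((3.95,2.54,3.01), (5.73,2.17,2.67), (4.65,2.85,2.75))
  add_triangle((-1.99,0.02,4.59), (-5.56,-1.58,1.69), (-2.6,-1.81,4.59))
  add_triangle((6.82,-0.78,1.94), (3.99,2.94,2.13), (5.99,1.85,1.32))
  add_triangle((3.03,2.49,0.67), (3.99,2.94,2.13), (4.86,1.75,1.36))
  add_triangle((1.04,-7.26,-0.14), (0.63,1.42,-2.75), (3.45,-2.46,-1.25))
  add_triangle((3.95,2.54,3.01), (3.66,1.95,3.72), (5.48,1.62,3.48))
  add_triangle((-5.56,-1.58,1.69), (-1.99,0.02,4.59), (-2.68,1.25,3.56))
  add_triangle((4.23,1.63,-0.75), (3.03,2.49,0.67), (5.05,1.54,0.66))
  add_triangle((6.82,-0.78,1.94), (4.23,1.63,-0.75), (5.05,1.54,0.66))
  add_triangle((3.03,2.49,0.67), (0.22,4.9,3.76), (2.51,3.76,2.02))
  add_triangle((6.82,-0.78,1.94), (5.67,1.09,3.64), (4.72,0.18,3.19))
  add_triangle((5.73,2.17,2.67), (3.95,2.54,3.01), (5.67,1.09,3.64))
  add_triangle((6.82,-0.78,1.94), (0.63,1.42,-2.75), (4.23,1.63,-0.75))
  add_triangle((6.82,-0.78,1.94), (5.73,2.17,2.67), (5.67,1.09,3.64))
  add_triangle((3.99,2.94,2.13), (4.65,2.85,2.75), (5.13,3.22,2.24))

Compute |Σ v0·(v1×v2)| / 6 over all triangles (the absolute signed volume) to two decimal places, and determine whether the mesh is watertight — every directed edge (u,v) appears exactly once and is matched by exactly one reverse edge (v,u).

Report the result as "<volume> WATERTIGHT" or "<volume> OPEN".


334.24 WATERTIGHT

Per-triangle v0·(v1×v2)/6:
  t1: +0.2972
  t2: +5.9934
  t3: +0.2795
  t4: +0.8625
  t5: +0.1615
  t6: +7.2981
  t7: -0.5356
  t8: +2.4852
  t9: +2.5295
  t10: +10.6612
  t11: +5.1733
  t12: +2.6946
  t13: +17.0889
  t14: +20.9892
  t15: -5.0426
  t16: +1.7157
  t17: +1.3202
  t18: +17.7108
  t19: -4.7387
  t20: -1.8738
  t21: +3.8708
  t22: +7.7573
  t23: +18.0770
  t24: +1.6690
  t25: +1.3163
  t26: +2.0417
  t27: +50.2972
  t28: +8.5769
  t29: +0.8678
  t30: +1.8994
  t31: +52.1687
  t32: +18.4056
  t33: +1.7951
  t34: +3.9707
  t35: +0.5950
  t36: +3.7374
  t37: +6.5312
  t38: +1.1041
  t39: +7.4171
  t40: +15.8699
  t41: +3.4616
  t42: +0.6346
  t43: +6.0172
  t44: -4.3492
  t45: +1.3650
  t46: +9.1972
  t47: +1.3517
  t48: +5.9390
  t49: +1.7956
  t50: +2.8357
  t51: +0.3102
  t52: +1.9919
  t53: +2.1758
  t54: +3.7253
  t55: +4.4548
  t56: +0.2908
Σ = +334.2356 → |volume| = 334.24

Directed edges: 168 total, each appears once with its reverse present → watertight.


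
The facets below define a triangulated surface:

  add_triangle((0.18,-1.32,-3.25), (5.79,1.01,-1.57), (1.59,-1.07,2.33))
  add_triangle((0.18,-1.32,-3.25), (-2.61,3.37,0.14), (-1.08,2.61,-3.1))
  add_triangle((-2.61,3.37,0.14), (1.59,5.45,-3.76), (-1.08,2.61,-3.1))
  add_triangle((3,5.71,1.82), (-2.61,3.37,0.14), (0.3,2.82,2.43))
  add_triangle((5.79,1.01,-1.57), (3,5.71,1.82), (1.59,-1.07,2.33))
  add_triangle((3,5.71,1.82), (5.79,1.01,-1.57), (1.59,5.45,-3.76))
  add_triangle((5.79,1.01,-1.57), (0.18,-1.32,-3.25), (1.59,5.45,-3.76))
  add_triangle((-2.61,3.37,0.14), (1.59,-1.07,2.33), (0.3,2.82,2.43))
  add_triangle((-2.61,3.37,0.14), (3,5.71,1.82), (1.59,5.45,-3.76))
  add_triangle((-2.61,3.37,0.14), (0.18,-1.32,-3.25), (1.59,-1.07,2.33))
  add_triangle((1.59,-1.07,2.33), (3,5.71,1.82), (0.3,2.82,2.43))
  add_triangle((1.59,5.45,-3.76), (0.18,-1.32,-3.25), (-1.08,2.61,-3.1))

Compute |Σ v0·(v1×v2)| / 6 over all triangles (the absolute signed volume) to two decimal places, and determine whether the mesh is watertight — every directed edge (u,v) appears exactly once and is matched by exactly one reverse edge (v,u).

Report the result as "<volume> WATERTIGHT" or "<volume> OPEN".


131.77 WATERTIGHT

Per-triangle v0·(v1×v2)/6:
  t1: +7.7630
  t2: +3.2073
  t3: +8.3639
  t4: +7.4336
  t5: +17.2440
  t6: +29.8067
  t7: +20.3202
  t8: +2.3239
  t9: +21.7847
  t10: -0.2429
  t11: +6.1396
  t12: +7.6263
Σ = +131.7702 → |volume| = 131.77

Directed edges: 36 total, each appears once with its reverse present → watertight.


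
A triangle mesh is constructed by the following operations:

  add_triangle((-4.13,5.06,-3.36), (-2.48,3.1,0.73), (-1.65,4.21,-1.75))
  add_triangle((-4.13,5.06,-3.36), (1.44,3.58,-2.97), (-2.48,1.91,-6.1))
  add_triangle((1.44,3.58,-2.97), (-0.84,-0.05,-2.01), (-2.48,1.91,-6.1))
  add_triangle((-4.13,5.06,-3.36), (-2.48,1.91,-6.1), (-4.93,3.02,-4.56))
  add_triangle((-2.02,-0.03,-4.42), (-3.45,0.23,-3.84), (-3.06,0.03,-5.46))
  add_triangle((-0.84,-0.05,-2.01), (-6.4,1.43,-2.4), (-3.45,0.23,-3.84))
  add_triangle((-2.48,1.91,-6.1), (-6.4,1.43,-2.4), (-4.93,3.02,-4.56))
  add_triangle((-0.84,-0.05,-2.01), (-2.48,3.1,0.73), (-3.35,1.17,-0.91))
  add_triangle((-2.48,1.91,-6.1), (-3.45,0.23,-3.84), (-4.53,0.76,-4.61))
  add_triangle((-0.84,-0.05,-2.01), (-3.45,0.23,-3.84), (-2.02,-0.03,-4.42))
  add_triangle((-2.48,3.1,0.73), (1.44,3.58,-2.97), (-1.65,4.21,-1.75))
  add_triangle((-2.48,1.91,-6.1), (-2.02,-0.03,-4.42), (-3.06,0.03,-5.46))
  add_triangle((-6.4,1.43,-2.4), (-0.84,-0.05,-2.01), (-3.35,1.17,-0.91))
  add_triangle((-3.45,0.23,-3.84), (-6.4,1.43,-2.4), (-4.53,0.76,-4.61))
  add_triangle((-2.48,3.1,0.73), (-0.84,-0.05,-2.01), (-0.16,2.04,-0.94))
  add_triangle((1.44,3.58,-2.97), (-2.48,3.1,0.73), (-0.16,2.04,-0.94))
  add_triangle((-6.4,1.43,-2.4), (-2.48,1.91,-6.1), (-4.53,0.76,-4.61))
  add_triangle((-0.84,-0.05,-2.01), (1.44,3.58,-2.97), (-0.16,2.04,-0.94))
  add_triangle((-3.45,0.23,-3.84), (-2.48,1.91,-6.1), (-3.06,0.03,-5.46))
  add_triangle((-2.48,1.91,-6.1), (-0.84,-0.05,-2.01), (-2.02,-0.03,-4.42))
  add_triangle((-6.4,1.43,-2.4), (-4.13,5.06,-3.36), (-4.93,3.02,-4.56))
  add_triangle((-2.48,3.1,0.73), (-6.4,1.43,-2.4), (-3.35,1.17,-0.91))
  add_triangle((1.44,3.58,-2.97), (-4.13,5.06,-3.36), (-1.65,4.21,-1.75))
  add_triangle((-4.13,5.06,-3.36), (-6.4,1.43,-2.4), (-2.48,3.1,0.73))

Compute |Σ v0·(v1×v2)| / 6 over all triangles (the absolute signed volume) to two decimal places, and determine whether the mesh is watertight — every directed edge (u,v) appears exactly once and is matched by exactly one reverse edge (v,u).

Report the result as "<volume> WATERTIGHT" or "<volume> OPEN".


71.33 WATERTIGHT

Per-triangle v0·(v1×v2)/6:
  t1: +4.1562
  t2: +18.2345
  t3: +1.7671
  t4: +8.0602
  t5: -0.0228
  t6: -0.3323
  t7: +6.6584
  t8: -1.9532
  t9: +1.3130
  t10: +0.0306
  t11: +2.7115
  t12: +0.8270
  t13: -0.6743
  t14: +0.9946
  t15: -2.1655
  t16: -0.2586
  t17: +5.6011
  t18: -1.5683
  t19: +2.3948
  t20: +0.1212
  t21: +8.2583
  t22: +0.1940
  t23: +4.7392
  t24: +12.2442
Σ = +71.3309 → |volume| = 71.33

Directed edges: 72 total, each appears once with its reverse present → watertight.


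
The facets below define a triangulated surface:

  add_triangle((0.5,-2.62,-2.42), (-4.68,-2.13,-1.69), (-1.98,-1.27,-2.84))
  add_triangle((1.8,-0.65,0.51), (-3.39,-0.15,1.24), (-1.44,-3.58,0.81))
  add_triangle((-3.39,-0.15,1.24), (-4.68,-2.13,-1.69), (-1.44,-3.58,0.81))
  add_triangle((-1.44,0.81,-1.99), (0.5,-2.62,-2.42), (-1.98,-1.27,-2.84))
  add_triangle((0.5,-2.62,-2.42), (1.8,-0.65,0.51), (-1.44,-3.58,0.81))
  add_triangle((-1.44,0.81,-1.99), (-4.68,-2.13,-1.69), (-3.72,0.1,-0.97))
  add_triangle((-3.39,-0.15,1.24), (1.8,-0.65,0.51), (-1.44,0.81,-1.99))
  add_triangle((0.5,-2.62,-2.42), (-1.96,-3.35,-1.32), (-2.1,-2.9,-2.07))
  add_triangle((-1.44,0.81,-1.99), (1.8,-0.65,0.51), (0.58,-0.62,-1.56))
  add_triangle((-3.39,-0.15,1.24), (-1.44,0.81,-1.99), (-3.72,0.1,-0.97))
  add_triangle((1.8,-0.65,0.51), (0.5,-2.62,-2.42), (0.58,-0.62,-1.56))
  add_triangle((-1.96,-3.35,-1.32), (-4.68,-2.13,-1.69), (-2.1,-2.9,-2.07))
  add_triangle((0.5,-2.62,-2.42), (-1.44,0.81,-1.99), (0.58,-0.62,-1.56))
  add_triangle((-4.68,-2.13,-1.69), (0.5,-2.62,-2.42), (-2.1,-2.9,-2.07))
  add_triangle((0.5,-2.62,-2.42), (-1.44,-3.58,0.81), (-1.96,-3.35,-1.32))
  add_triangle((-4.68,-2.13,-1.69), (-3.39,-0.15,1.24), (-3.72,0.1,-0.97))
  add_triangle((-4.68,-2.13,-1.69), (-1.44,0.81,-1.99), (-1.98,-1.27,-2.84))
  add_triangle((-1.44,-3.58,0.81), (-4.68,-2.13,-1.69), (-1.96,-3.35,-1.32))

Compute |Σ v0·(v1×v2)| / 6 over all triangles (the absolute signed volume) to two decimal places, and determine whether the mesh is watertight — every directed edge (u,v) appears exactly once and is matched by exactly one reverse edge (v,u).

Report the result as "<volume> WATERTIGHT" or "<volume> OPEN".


Per-triangle v0·(v1×v2)/6:
  t1: +3.9717
  t2: +2.2045
  t3: +7.0662
  t4: +1.7216
  t5: +4.0422
  t6: +2.4827
  t7: -0.4607
  t8: +1.3650
  t9: +0.3449
  t10: +0.7743
  t11: +0.9464
  t12: +1.5863
  t13: +1.1062
  t14: +1.0304
  t15: +3.0276
  t16: +3.0408
  t17: +2.8518
  t18: +3.9465
Σ = +41.0482 → |volume| = 41.05

Directed edges: 54 total, each appears once with its reverse present → watertight.

41.05 WATERTIGHT


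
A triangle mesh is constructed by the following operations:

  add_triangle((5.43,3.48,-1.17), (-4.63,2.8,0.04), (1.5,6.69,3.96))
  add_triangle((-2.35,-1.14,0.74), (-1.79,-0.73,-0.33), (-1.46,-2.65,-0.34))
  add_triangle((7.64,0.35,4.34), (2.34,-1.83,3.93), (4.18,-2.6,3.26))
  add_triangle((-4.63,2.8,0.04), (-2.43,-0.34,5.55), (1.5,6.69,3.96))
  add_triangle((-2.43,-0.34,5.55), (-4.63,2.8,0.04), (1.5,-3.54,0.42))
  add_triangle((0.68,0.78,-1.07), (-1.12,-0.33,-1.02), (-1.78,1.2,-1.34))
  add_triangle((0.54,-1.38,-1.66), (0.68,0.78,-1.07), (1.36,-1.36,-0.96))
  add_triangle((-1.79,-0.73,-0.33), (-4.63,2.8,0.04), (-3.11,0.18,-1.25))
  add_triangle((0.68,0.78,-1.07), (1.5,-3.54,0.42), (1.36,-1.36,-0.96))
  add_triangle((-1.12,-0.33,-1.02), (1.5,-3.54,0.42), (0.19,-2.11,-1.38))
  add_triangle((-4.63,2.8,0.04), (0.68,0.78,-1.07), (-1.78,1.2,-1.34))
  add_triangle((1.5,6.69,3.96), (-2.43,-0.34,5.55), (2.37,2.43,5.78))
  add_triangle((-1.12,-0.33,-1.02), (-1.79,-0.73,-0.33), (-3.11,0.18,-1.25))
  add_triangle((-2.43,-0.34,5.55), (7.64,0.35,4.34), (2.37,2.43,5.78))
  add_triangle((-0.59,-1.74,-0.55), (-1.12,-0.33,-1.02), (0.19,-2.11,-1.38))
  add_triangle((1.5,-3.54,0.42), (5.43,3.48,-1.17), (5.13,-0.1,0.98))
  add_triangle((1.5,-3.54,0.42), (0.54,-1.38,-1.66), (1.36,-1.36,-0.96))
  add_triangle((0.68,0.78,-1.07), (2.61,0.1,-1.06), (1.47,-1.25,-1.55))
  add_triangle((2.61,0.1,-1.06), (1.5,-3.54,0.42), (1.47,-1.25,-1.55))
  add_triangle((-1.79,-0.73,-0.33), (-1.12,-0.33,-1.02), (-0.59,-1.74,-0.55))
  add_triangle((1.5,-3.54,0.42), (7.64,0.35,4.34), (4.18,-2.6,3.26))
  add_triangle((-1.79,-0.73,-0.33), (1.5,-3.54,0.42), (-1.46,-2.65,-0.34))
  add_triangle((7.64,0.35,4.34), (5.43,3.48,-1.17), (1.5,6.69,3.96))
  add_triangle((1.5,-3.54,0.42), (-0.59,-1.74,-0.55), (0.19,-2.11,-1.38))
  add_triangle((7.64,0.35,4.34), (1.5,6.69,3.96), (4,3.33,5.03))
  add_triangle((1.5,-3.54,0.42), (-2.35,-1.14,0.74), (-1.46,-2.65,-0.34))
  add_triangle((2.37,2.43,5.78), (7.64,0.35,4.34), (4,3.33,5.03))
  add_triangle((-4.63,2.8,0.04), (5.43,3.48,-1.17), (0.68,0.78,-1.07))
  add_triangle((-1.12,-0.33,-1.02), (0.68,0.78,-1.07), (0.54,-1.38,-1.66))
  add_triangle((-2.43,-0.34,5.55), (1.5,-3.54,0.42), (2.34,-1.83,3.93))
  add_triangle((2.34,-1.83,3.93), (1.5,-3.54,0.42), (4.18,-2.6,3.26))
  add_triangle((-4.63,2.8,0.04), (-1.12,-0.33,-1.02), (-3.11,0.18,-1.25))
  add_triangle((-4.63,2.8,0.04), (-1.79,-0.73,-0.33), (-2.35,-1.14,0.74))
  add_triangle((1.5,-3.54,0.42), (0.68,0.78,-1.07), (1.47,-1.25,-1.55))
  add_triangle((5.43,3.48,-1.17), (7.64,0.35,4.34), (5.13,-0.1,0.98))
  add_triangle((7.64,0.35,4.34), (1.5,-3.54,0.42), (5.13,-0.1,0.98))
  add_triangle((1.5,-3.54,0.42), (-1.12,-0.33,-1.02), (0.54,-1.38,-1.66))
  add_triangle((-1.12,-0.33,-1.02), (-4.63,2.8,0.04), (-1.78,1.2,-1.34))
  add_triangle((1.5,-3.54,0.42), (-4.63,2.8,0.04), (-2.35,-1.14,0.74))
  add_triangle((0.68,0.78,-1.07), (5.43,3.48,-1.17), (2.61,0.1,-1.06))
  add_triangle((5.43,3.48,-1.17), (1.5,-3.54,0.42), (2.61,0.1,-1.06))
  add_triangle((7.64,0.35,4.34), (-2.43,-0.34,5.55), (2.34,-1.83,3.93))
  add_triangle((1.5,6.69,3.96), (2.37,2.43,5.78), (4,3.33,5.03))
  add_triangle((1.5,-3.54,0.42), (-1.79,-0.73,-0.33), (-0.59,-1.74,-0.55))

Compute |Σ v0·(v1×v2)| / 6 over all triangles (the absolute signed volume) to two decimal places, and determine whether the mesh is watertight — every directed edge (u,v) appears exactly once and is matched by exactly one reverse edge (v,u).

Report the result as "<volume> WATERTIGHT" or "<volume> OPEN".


Per-triangle v0·(v1×v2)/6:
  t1: +27.3205
  t2: +0.7230
  t3: +7.0600
  t4: +37.9612
  t5: +10.6287
  t6: +0.5742
  t7: +0.5355
  t8: +1.3325
  t9: +0.2166
  t10: -0.7719
  t11: +1.1445
  t12: +23.0984
  t13: +0.3259
  t14: +21.7769
  t15: +0.4489
  t16: +6.2165
  t17: +0.8729
  t18: +0.7636
  t19: +2.0762
  t20: +0.3806
  t21: +5.6048
  t22: -0.1757
  t23: +48.6581
  t24: +0.9625
  t25: +10.7979
  t26: +2.0154
  t27: +9.6134
  t28: +4.5217
  t29: +0.7182
  t30: +10.7247
  t31: +4.0188
  t32: +0.3589
  t33: +1.6894
  t34: -0.4702
  t35: +9.7729
  t36: +8.7033
  t37: +1.3276
  t38: +1.1517
  t39: -0.6065
  t40: +1.4694
  t41: +3.0850
  t42: +16.3379
  t43: +9.5242
  t44: +0.6107
Σ = +293.0991 → |volume| = 293.10

Directed edges: 132 total, each appears once with its reverse present → watertight.

293.10 WATERTIGHT


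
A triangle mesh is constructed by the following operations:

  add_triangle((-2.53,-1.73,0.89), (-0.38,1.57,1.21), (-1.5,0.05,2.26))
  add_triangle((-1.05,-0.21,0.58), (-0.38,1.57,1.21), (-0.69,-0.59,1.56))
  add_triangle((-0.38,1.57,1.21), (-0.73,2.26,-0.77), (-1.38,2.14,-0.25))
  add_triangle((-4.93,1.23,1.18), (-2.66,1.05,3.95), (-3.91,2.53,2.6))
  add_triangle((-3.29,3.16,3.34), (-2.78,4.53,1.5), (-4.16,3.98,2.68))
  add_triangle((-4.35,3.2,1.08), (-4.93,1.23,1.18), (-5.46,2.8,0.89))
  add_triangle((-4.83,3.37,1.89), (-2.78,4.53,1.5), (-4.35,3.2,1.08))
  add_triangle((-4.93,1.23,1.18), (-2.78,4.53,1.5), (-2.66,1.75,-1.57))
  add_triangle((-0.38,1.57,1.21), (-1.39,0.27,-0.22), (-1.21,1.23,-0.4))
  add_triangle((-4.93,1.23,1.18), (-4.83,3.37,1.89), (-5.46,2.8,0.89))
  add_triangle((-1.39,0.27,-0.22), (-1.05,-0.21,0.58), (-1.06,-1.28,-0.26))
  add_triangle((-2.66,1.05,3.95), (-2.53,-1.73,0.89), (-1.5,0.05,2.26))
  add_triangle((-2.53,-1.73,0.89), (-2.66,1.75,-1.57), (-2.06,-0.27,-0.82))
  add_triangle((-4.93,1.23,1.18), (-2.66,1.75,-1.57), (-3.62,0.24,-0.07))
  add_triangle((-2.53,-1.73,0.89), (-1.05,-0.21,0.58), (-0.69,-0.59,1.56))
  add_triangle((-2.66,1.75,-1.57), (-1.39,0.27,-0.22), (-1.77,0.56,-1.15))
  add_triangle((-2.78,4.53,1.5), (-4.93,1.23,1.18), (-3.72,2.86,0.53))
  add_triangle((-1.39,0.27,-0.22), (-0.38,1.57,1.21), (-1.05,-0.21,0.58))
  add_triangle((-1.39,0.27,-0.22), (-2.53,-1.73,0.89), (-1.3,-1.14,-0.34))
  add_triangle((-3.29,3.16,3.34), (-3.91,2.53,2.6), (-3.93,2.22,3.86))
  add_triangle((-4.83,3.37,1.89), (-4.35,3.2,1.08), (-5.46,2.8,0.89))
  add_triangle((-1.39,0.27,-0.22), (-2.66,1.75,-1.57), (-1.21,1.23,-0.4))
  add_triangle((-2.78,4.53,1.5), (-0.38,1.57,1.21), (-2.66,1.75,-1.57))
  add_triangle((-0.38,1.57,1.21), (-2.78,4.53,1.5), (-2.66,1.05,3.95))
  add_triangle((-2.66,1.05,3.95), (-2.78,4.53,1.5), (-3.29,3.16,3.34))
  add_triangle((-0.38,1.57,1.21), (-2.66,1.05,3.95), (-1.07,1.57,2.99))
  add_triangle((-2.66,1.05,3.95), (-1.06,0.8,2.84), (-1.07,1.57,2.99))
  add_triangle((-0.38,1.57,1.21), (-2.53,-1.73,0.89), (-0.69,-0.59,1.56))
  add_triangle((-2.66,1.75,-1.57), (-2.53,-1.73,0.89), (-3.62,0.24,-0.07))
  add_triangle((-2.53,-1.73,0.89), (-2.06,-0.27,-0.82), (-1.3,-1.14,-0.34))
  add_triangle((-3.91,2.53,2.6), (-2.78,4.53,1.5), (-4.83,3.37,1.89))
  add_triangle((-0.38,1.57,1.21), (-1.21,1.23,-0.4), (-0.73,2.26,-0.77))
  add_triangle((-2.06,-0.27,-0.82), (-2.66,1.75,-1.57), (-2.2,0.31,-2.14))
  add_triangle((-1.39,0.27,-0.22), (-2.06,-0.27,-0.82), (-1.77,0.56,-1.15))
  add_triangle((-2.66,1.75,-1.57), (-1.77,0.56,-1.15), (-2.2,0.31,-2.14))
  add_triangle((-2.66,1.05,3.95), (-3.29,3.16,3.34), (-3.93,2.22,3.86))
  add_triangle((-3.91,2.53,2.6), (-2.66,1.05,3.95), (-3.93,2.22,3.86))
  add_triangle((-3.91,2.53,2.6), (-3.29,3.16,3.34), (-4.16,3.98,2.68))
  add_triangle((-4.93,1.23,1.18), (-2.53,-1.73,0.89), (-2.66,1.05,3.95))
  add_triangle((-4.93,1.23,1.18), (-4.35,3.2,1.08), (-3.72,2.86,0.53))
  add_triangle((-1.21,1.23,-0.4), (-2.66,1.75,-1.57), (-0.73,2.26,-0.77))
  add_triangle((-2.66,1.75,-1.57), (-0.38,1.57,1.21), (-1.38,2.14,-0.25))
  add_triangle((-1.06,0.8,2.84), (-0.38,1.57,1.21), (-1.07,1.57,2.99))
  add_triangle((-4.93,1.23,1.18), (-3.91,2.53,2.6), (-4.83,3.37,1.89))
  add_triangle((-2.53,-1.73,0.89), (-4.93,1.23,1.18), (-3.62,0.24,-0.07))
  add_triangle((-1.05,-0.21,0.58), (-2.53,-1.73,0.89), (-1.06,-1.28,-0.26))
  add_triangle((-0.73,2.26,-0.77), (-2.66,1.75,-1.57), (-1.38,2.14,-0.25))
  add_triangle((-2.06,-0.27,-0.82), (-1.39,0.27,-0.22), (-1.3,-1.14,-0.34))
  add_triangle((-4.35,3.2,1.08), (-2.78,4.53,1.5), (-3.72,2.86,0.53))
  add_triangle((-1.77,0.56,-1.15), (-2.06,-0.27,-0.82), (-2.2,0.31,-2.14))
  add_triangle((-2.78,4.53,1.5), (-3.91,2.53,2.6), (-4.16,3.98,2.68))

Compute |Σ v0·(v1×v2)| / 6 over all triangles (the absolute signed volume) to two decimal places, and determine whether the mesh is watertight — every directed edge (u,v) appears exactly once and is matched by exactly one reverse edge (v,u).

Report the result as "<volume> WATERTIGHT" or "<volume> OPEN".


38.68 OPEN

Per-triangle v0·(v1×v2)/6:
  t1: -0.8484
  t2: -0.4187
  t3: +0.4756
  t4: +3.7037
  t5: +1.5851
  t6: -0.7702
  t7: +1.3521
  t8: +7.7010
  t9: -0.3650
  t10: +1.6086
  t11: -0.2657
  t12: +0.7284
  t13: +1.1215
  t14: +2.0383
  t15: -0.2927
  t16: -0.1910
  t17: -2.4608
  t18: -0.3804
  t19: -0.4854
  t20: +1.0803
  t21: +0.6711
  t22: -0.2053
  t23: +0.1205
  t24: +2.6372
  t25: +0.1832
  t26: +0.5535
  t27: +0.4071
  t28: +1.0700
  t29: +0.8473
  t30: +0.5463
  t31: +2.2969
  t32: -0.5351
  t33: +0.8059
  t34: -0.1598
  t35: -0.1724
  t36: +1.1723
  t37: +0.0863
  t38: +1.0253
  t39: +6.5186
  t40: +0.6878
  t41: -0.3131
  t42: +0.4531
  t43: -0.0021
  t44: +2.0228
  t45: +1.9718
  t46: -0.0863
  t47: +0.6307
  t48: -0.1385
  t49: +0.7816
  t50: -0.2523
  t51: +0.1392
Σ = +38.6799 → |volume| = 38.68

Directed edges: 153 total; 7 unmatched, e.g. (-0.38,1.57,1.21)→(-1.5,0.05,2.26) → open.


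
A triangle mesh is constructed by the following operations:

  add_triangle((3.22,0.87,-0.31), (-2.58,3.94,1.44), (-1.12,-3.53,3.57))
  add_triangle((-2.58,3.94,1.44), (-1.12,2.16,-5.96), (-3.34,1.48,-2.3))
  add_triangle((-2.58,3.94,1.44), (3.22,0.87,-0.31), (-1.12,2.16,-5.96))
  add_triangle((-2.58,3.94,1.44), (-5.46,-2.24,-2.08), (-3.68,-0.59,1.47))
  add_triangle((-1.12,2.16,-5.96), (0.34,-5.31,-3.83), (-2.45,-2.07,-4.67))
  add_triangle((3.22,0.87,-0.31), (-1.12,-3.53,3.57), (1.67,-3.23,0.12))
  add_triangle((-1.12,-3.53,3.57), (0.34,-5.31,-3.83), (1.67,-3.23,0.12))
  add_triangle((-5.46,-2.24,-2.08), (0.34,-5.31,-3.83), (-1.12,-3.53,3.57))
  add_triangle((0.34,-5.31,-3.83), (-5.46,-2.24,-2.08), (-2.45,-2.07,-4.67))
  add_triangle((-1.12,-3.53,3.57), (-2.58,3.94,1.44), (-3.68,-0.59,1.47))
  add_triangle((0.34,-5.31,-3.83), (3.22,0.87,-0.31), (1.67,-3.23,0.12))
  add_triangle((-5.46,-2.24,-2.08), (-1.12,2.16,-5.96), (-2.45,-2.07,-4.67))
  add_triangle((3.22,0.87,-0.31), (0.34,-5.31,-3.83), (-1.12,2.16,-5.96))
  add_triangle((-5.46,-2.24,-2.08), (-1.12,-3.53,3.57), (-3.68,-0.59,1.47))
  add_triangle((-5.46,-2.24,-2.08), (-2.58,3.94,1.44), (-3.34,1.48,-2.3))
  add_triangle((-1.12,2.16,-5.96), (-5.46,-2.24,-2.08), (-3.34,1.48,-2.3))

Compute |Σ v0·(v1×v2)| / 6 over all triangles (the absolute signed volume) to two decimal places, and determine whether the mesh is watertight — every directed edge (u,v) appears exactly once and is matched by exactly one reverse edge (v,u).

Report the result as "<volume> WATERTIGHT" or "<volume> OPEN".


Per-triangle v0·(v1×v2)/6:
  t1: +10.6798
  t2: +11.0572
  t3: +16.6750
  t4: +11.0353
  t5: +14.4226
  t6: +6.3535
  t7: +10.8381
  t8: +30.8832
  t9: +14.6933
  t10: +9.1794
  t11: +8.3158
  t12: +14.2692
  t13: +22.6091
  t14: +11.3697
  t15: +10.9585
  t16: +11.9024
Σ = +215.2420 → |volume| = 215.24

Directed edges: 48 total, each appears once with its reverse present → watertight.

215.24 WATERTIGHT


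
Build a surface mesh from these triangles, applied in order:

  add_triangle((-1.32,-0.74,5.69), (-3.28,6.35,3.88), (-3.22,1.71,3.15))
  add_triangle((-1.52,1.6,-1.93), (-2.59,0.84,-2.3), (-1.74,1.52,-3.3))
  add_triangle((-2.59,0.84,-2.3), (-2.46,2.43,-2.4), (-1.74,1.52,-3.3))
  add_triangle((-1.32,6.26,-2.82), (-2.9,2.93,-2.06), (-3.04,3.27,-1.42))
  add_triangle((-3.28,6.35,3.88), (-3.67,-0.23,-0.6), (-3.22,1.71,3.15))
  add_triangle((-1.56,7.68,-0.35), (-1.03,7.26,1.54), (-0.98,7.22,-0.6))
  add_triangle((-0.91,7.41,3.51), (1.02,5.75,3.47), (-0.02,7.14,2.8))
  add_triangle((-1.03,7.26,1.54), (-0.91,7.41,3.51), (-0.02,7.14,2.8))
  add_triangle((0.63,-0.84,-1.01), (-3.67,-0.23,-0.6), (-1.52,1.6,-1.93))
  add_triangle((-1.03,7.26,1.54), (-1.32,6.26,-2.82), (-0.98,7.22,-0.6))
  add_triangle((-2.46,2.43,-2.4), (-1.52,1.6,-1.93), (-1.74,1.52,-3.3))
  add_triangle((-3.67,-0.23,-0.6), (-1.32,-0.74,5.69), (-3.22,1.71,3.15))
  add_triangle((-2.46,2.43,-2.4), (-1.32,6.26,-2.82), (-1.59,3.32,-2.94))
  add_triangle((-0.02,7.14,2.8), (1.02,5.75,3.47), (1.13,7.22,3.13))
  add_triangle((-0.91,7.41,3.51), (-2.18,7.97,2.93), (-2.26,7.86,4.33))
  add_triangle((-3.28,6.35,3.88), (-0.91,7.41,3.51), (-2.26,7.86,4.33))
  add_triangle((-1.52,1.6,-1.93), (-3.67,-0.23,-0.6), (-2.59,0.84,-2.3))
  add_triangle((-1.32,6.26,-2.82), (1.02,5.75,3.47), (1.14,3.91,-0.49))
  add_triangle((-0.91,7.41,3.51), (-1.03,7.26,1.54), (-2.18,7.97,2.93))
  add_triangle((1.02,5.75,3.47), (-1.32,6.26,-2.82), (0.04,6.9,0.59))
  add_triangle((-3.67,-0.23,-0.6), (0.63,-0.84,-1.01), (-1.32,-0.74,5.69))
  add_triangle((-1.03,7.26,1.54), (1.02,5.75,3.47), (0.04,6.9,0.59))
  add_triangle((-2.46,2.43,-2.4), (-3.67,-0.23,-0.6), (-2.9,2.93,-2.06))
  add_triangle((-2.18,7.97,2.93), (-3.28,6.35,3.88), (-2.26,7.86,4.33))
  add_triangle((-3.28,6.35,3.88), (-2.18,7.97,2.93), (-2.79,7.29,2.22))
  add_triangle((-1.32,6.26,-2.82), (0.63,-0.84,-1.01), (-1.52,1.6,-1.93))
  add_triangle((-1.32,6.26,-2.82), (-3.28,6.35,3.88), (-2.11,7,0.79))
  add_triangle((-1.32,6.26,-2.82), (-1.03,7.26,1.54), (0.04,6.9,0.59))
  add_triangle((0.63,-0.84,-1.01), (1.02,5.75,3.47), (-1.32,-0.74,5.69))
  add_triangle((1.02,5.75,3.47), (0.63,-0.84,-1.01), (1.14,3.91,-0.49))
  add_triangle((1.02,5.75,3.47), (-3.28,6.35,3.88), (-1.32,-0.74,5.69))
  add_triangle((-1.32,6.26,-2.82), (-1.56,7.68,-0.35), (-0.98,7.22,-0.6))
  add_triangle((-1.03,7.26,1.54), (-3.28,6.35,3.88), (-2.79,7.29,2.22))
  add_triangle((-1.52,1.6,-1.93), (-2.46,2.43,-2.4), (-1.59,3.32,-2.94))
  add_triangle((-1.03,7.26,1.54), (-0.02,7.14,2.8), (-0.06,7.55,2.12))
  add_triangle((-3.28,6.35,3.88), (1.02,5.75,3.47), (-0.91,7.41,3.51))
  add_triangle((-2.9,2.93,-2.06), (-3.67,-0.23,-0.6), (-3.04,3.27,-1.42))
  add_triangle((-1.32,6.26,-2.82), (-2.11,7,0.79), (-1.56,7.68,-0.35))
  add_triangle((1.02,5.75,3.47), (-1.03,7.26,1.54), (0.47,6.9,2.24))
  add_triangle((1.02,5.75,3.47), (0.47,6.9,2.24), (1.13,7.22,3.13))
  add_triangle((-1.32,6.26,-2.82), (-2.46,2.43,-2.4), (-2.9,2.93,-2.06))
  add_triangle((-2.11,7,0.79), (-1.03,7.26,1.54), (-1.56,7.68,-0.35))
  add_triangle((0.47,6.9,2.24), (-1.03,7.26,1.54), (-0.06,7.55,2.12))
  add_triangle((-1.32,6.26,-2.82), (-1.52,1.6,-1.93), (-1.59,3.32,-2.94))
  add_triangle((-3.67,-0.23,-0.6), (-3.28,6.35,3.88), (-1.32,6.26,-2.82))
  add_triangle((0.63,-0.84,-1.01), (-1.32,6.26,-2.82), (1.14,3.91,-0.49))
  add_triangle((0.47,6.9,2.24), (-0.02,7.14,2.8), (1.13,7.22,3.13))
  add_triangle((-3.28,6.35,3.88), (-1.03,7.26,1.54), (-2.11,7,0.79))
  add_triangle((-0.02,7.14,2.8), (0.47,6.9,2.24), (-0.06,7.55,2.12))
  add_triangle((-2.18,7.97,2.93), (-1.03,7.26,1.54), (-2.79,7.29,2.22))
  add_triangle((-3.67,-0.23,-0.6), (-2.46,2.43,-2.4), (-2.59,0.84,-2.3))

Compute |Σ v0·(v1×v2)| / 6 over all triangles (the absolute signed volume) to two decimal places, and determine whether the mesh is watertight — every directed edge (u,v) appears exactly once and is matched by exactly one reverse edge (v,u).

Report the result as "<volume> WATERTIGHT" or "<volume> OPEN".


160.48 OPEN

Per-triangle v0·(v1×v2)/6:
  t1: +11.3973
  t2: -0.5992
  t3: +1.1475
  t4: +1.9413
  t5: +9.5775
  t6: +1.3194
  t7: +2.0307
  t8: +2.1090
  t9: +2.0587
  t10: -1.3363
  t11: +0.1012
  t12: +8.3842
  t13: +1.7230
  t14: +1.2950
  t15: +2.2518
  t16: -0.4793
  t17: -0.9150
  t18: +9.4598
  t19: +2.6726
  t20: -0.8383
  t21: +3.6245
  t22: +4.7150
  t23: +1.2958
  t24: +2.7266
  t25: +2.5771
  t26: +2.2845
  t27: +3.5274
  t28: +5.5705
  t29: +4.0082
  t30: +1.9122
  t31: +25.8591
  t32: +1.5954
  t33: -3.4421
  t34: +0.2646
  t35: +0.9498
  t36: +4.1636
  t37: +1.6000
  t38: +2.3013
  t39: -2.2207
  t40: -0.6087
  t41: +1.6042
  t42: +2.2791
  t43: -0.0409
  t44: -0.6594
  t45: +27.5757
  t46: +3.4464
  t47: +0.8116
  t48: +5.4235
  t49: +0.5111
  t50: +1.7778
  t51: +1.7414
Σ = +160.4753 → |volume| = 160.48

Directed edges: 153 total; 3 unmatched, e.g. (-3.04,3.27,-1.42)→(-1.32,6.26,-2.82) → open.


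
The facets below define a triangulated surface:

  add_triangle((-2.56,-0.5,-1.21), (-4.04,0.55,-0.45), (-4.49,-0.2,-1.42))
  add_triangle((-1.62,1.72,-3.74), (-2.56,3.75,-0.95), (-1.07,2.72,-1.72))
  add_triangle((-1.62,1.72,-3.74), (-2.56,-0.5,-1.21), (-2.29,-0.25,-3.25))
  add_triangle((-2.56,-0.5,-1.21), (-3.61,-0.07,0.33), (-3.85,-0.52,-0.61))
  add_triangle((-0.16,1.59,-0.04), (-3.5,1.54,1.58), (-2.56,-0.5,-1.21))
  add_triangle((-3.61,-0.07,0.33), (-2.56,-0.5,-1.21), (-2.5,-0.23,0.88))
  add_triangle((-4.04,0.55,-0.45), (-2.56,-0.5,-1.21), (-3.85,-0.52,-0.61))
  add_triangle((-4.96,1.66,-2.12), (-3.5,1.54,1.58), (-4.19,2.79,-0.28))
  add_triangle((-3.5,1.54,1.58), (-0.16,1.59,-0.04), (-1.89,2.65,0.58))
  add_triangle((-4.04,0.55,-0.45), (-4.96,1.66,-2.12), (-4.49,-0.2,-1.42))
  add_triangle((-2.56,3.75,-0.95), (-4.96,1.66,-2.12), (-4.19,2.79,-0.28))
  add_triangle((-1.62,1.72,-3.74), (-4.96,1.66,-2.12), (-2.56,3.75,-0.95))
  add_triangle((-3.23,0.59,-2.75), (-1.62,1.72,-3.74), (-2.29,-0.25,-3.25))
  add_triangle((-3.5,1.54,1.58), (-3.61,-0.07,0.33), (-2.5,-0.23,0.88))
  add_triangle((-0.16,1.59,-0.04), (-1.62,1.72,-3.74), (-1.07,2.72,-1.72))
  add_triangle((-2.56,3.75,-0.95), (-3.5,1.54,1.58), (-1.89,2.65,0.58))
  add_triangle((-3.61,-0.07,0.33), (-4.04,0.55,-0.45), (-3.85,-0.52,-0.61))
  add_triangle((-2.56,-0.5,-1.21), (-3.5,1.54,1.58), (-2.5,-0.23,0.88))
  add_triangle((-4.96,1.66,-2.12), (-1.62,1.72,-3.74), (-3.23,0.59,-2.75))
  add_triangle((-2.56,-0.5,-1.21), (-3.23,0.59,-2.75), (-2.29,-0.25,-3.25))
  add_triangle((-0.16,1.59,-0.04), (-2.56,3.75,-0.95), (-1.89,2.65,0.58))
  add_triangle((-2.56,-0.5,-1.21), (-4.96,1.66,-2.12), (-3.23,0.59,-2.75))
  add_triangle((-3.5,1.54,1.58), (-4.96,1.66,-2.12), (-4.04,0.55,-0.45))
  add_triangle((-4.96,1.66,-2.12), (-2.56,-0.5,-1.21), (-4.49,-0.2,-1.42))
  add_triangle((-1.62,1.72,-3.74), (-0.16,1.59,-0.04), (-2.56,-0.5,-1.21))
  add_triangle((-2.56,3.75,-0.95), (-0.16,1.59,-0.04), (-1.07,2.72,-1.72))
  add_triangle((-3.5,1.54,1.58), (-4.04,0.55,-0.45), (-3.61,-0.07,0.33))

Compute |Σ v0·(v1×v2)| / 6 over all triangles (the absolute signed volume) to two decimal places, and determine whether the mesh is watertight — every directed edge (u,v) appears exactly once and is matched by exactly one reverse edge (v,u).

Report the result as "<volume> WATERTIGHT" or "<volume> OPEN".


Per-triangle v0·(v1×v2)/6:
  t1: +0.0204
  t2: +1.9122
  t3: -1.6330
  t4: -0.1263
  t5: -2.2035
  t6: +0.3342
  t7: +0.5467
  t8: +3.0682
  t9: +0.1231
  t10: +1.4662
  t11: +3.4482
  t12: +7.4294
  t13: +1.8462
  t14: +0.7678
  t15: +0.1468
  t16: +1.8154
  t17: +0.5832
  t18: -1.5995
  t19: +2.5704
  t20: +1.0261
  t21: +0.7421
  t22: +1.4890
  t23: +2.4286
  t24: +0.7228
  t25: -2.0884
  t26: +0.7747
  t27: +1.2690
Σ = +26.8802 → |volume| = 26.88

Directed edges: 81 total; 3 unmatched, e.g. (-3.5,1.54,1.58)→(-4.19,2.79,-0.28) → open.

26.88 OPEN
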